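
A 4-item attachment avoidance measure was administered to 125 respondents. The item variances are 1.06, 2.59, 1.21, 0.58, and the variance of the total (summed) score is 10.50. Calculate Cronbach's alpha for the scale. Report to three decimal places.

Σσᵢ² = 1.06 + 2.59 + 1.21 + 0.58 = 5.44
α = (k/(k−1))·(1 − Σσᵢ²/σ²_T) = (4/3)·(1 − 5.44/10.50) = 0.643

α = 0.643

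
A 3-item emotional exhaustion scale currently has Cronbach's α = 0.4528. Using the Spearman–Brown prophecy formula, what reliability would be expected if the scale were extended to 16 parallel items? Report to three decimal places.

predicted reliability = 0.815

Length factor m = 16/3 = 5.3333
α' = m·α / (1 + (m−1)·α)
   = 16/3 × 0.4528 / (1 + (16/3 − 1) × 0.4528)
   = 2.4149 / 2.9621 = 0.815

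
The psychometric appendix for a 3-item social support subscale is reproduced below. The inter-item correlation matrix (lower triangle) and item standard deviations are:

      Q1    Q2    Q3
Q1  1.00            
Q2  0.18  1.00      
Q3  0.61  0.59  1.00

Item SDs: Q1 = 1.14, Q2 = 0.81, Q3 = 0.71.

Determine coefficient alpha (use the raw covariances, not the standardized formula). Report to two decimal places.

α = 0.67

Σσ²ᵢ = 1.14² + 0.81² + 0.71² = 2.4598
Covariances σ_ij = r_ij · s_i · s_j:
  σ(Q1,Q2) = 0.18 × 1.14 × 0.81 = 0.1662
  σ(Q1,Q3) = 0.61 × 1.14 × 0.71 = 0.4937
  σ(Q2,Q3) = 0.59 × 0.81 × 0.71 = 0.3393
σ²_T = Σσ²ᵢ + 2·Σσ_ij = 2.4598 + 2 × 0.9992 = 4.4582
α = (3/2)·(1 − 2.4598/4.4582) = 0.67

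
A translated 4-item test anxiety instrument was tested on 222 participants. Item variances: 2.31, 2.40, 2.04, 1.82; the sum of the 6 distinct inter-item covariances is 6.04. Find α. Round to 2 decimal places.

ΣVar(i) = 2.31 + 2.40 + 2.04 + 1.82 = 8.57
Sum of distinct covariances = 6.04
total variance = ΣVar(i) + 2·Σcov = 8.57 + 2 × 6.04 = 20.65
α = (4/3)·(1 − 8.57/20.65) = 0.78

α = 0.78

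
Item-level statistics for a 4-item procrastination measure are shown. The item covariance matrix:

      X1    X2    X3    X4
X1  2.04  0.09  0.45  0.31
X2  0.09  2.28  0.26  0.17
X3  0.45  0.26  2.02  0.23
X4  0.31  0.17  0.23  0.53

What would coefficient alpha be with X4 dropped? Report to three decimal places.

Remaining items: X1, X2, X3 (k = 3).
sum of item variances = 2.04 + 2.28 + 2.02 = 6.34
σ²_total = 6.34 + 2 × 0.80 = 7.94
α (item deleted) = (3/2)·(1 − 6.34/7.94) = 0.302

coefficient alpha = 0.302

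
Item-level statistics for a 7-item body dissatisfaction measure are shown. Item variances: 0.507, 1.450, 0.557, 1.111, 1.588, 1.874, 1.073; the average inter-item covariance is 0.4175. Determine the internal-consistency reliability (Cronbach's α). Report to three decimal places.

Cronbach's α = 0.796

Σσ²ᵢ = 0.507 + 1.450 + 0.557 + 1.111 + 1.588 + 1.874 + 1.073 = 8.160
Sum of the 21 distinct covariances = 21 × 0.4175 = 8.7675
Var(T) = Σσ²ᵢ + 2·Σcov = 8.160 + 2 × 8.7675 = 25.6950
α = (7/6)·(1 − 8.160/25.6950) = 0.796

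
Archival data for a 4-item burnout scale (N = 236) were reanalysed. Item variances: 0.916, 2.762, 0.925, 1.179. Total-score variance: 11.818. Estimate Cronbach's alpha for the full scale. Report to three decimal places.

Σσᵢ² = 0.916 + 2.762 + 0.925 + 1.179 = 5.782
α = (k/(k−1))·(1 − Σσᵢ²/Var(T)) = (4/3)·(1 − 5.782/11.818) = 0.681

α = 0.681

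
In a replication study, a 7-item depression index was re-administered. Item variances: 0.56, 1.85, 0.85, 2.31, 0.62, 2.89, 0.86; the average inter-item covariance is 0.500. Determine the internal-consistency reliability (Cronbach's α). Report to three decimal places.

sum of item variances = 0.56 + 1.85 + 0.85 + 2.31 + 0.62 + 2.89 + 0.86 = 9.94
Sum of the 21 distinct covariances = 21 × 0.500 = 10.500
Var(T) = sum of item variances + 2·Σcov = 9.94 + 2 × 10.500 = 30.940
α = (7/6)·(1 − 9.94/30.940) = 0.792

Cronbach's α = 0.792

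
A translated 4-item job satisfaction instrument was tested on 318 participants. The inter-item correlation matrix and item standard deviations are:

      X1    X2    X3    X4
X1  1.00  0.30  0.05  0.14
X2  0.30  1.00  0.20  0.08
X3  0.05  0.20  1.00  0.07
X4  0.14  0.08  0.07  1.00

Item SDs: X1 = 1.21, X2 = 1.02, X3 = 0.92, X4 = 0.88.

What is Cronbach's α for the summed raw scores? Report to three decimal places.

α = 0.402

Σσ²ᵢ = 1.21² + 1.02² + 0.92² + 0.88² = 4.1253
Covariances σ_ij = r_ij · s_i · s_j:
  σ(X1,X2) = 0.30 × 1.21 × 1.02 = 0.3703
  σ(X1,X3) = 0.05 × 1.21 × 0.92 = 0.0557
  σ(X1,X4) = 0.14 × 1.21 × 0.88 = 0.1491
  σ(X2,X3) = 0.20 × 1.02 × 0.92 = 0.1877
  σ(X2,X4) = 0.08 × 1.02 × 0.88 = 0.0718
  σ(X3,X4) = 0.07 × 0.92 × 0.88 = 0.0567
σ²_T = Σσ²ᵢ + 2·Σσ_ij = 4.1253 + 2 × 0.8913 = 5.9079
α = (4/3)·(1 − 4.1253/5.9079) = 0.402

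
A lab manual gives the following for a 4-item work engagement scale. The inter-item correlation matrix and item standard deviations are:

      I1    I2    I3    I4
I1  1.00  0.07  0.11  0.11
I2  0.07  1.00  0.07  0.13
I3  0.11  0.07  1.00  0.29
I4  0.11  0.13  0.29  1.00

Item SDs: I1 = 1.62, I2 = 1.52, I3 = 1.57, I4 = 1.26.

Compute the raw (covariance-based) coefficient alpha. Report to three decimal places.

Σσ²ᵢ = 1.62² + 1.52² + 1.57² + 1.26² = 8.9873
Covariances σ_ij = r_ij · s_i · s_j:
  σ(I1,I2) = 0.07 × 1.62 × 1.52 = 0.1724
  σ(I1,I3) = 0.11 × 1.62 × 1.57 = 0.2798
  σ(I1,I4) = 0.11 × 1.62 × 1.26 = 0.2245
  σ(I2,I3) = 0.07 × 1.52 × 1.57 = 0.1670
  σ(I2,I4) = 0.13 × 1.52 × 1.26 = 0.2490
  σ(I3,I4) = 0.29 × 1.57 × 1.26 = 0.5737
σ²_T = Σσ²ᵢ + 2·Σσ_ij = 8.9873 + 2 × 1.6664 = 12.3201
α = (4/3)·(1 − 8.9873/12.3201) = 0.361

α = 0.361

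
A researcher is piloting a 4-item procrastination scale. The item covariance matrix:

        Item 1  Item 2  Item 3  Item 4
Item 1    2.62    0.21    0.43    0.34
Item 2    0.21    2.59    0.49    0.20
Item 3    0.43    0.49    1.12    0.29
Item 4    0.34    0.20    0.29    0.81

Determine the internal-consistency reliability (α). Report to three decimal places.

Σσᵢ² = 2.62 + 2.59 + 1.12 + 0.81 = 7.14
Sum of the distinct covariances = 1.96
total variance = 7.14 + 2 × 1.96 = 11.06
α = (k/(k−1))·(1 − Σσᵢ²/total variance) = (4/3)·(1 − 7.14/11.06) = 0.473

α = 0.473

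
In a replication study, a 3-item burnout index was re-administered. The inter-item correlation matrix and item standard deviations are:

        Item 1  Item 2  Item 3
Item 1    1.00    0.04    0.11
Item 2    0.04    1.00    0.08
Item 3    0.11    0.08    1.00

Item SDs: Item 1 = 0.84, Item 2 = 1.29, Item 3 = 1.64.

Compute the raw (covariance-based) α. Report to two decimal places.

α = 0.19

Σσ²ᵢ = 0.84² + 1.29² + 1.64² = 5.0593
Covariances σ_ij = r_ij · s_i · s_j:
  σ(Item 1,Item 2) = 0.04 × 0.84 × 1.29 = 0.0433
  σ(Item 1,Item 3) = 0.11 × 0.84 × 1.64 = 0.1515
  σ(Item 2,Item 3) = 0.08 × 1.29 × 1.64 = 0.1692
σ²_T = Σσ²ᵢ + 2·Σσ_ij = 5.0593 + 2 × 0.3640 = 5.7873
α = (3/2)·(1 − 5.0593/5.7873) = 0.19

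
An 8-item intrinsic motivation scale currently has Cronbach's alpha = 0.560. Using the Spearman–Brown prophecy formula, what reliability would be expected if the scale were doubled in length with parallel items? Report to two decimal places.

Length factor m = 2
α' = m·α / (1 + (m−1)·α)
   = 2 × 0.560 / (1 + (2 − 1) × 0.560)
   = 1.1200 / 1.5600 = 0.72

predicted reliability = 0.72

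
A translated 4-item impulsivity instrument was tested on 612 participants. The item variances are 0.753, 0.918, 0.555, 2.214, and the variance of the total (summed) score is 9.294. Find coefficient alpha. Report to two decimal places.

coefficient alpha = 0.70

Σσ²ᵢ = 0.753 + 0.918 + 0.555 + 2.214 = 4.440
α = (k/(k−1))·(1 − Σσ²ᵢ/Var(T)) = (4/3)·(1 − 4.440/9.294) = 0.70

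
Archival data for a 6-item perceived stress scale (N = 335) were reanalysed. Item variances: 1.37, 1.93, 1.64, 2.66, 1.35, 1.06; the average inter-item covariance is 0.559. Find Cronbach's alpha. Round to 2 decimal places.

Σσᵢ² = 1.37 + 1.93 + 1.64 + 2.66 + 1.35 + 1.06 = 10.01
Sum of the 15 distinct covariances = 15 × 0.559 = 8.385
σ²_T = Σσᵢ² + 2·Σcov = 10.01 + 2 × 8.385 = 26.780
α = (6/5)·(1 − 10.01/26.780) = 0.75

Cronbach's alpha = 0.75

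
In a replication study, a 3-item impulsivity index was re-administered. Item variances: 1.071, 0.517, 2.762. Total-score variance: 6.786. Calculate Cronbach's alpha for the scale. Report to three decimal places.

sum of item variances = 1.071 + 0.517 + 2.762 = 4.350
α = (k/(k−1))·(1 − sum of item variances/Var(T)) = (3/2)·(1 − 4.350/6.786) = 0.538

Cronbach's alpha = 0.538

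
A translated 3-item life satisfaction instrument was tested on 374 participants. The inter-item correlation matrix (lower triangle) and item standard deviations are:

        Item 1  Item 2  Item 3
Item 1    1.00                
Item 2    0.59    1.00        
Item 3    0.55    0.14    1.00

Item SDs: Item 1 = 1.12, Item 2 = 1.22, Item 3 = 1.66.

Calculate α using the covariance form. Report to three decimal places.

α = 0.652

Σσ²ᵢ = 1.12² + 1.22² + 1.66² = 5.4984
Covariances σ_ij = r_ij · s_i · s_j:
  σ(Item 1,Item 2) = 0.59 × 1.12 × 1.22 = 0.8062
  σ(Item 1,Item 3) = 0.55 × 1.12 × 1.66 = 1.0226
  σ(Item 2,Item 3) = 0.14 × 1.22 × 1.66 = 0.2835
σ²_T = Σσ²ᵢ + 2·Σσ_ij = 5.4984 + 2 × 2.1123 = 9.7230
α = (3/2)·(1 − 5.4984/9.7230) = 0.652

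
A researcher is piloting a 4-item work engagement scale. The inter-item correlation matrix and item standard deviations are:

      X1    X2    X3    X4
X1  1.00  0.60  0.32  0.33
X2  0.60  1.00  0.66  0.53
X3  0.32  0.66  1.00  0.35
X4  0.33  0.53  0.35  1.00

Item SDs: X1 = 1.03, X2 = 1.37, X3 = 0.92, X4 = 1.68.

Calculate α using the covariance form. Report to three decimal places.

Σσ²ᵢ = 1.03² + 1.37² + 0.92² + 1.68² = 6.6066
Covariances σ_ij = r_ij · s_i · s_j:
  σ(X1,X2) = 0.60 × 1.03 × 1.37 = 0.8467
  σ(X1,X3) = 0.32 × 1.03 × 0.92 = 0.3032
  σ(X1,X4) = 0.33 × 1.03 × 1.68 = 0.5710
  σ(X2,X3) = 0.66 × 1.37 × 0.92 = 0.8319
  σ(X2,X4) = 0.53 × 1.37 × 1.68 = 1.2198
  σ(X3,X4) = 0.35 × 0.92 × 1.68 = 0.5410
σ²_T = Σσ²ᵢ + 2·Σσ_ij = 6.6066 + 2 × 4.3136 = 15.2338
α = (4/3)·(1 − 6.6066/15.2338) = 0.755

α = 0.755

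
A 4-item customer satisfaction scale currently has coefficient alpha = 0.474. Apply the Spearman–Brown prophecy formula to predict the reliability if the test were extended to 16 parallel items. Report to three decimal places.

Length factor m = 16/4 = 4.0000
α' = m·α / (1 + (m−1)·α)
   = 16/4 × 0.474 / (1 + (16/4 − 1) × 0.474)
   = 1.8960 / 2.4220 = 0.783

predicted reliability = 0.783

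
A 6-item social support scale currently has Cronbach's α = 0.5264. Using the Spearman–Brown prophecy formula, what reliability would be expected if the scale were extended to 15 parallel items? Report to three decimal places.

Length factor m = 15/6 = 2.5000
α' = m·α / (1 + (m−1)·α)
   = 15/6 × 0.5264 / (1 + (15/6 − 1) × 0.5264)
   = 1.3160 / 1.7896 = 0.735

predicted reliability = 0.735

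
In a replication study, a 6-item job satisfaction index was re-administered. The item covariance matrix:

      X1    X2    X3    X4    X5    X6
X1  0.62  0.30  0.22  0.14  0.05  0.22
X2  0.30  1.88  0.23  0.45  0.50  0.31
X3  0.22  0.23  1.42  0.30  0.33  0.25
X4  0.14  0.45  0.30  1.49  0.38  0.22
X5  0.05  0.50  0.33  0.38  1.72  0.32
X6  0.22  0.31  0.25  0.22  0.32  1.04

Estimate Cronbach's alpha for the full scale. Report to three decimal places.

Σσ²ᵢ = 0.62 + 1.88 + 1.42 + 1.49 + 1.72 + 1.04 = 8.17
Sum of the distinct covariances = 4.22
Var(T) = 8.17 + 2 × 4.22 = 16.61
α = (k/(k−1))·(1 − Σσ²ᵢ/Var(T)) = (6/5)·(1 − 8.17/16.61) = 0.610

Cronbach's alpha = 0.610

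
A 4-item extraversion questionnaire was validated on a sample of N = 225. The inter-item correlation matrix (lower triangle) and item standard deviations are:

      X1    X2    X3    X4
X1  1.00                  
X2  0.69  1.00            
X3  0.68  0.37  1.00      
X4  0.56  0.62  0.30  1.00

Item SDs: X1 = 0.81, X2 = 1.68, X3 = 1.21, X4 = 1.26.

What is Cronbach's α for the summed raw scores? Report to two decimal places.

α = 0.79

Σσ²ᵢ = 0.81² + 1.68² + 1.21² + 1.26² = 6.5302
Covariances σ_ij = r_ij · s_i · s_j:
  σ(X1,X2) = 0.69 × 0.81 × 1.68 = 0.9390
  σ(X1,X3) = 0.68 × 0.81 × 1.21 = 0.6665
  σ(X1,X4) = 0.56 × 0.81 × 1.26 = 0.5715
  σ(X2,X3) = 0.37 × 1.68 × 1.21 = 0.7521
  σ(X2,X4) = 0.62 × 1.68 × 1.26 = 1.3124
  σ(X3,X4) = 0.30 × 1.21 × 1.26 = 0.4574
σ²_T = Σσ²ᵢ + 2·Σσ_ij = 6.5302 + 2 × 4.6989 = 15.9280
α = (4/3)·(1 − 6.5302/15.9280) = 0.79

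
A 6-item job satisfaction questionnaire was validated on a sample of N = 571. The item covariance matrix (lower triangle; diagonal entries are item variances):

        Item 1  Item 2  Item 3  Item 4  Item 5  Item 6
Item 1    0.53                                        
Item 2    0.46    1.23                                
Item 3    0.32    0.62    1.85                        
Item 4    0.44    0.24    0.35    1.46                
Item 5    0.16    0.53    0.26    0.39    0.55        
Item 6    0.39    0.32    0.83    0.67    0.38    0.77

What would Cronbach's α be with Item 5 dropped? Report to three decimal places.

Remaining items: Item 1, Item 2, Item 3, Item 4, Item 6 (k = 5).
ΣVar(i) = 0.53 + 1.23 + 1.85 + 1.46 + 0.77 = 5.84
total variance = 5.84 + 2 × 4.64 = 15.12
α (item deleted) = (5/4)·(1 − 5.84/15.12) = 0.767

Cronbach's α = 0.767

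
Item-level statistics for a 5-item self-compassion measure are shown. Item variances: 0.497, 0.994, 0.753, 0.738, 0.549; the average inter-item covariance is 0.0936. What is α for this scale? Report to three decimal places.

sum of item variances = 0.497 + 0.994 + 0.753 + 0.738 + 0.549 = 3.531
Sum of the 10 distinct covariances = 10 × 0.0936 = 0.9360
total variance = sum of item variances + 2·Σcov = 3.531 + 2 × 0.9360 = 5.4030
α = (5/4)·(1 − 3.531/5.4030) = 0.433

α = 0.433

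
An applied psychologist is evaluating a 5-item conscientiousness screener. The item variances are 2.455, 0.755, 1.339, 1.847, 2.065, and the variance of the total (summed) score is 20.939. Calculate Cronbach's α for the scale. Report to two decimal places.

ΣVar(i) = 2.455 + 0.755 + 1.339 + 1.847 + 2.065 = 8.461
α = (k/(k−1))·(1 − ΣVar(i)/Var(T)) = (5/4)·(1 − 8.461/20.939) = 0.74

Cronbach's α = 0.74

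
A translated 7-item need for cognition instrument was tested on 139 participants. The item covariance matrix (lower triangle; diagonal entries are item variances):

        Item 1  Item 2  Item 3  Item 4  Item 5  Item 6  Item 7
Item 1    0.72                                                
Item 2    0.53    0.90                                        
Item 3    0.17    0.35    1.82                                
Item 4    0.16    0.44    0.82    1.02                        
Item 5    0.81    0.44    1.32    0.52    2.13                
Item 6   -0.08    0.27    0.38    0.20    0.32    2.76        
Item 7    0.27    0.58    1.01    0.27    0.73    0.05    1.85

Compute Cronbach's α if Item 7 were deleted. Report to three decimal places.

Remaining items: Item 1, Item 2, Item 3, Item 4, Item 5, Item 6 (k = 6).
Σσᵢ² = 0.72 + 0.90 + 1.82 + 1.02 + 2.13 + 2.76 = 9.35
total variance = 9.35 + 2 × 6.65 = 22.65
α (item deleted) = (6/5)·(1 − 9.35/22.65) = 0.705

α = 0.705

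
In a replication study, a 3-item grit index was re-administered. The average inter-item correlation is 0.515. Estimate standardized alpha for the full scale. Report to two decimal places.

standardized alpha = 0.76

Standardized α = k·r̄ / (1 + (k−1)·r̄) = 3 × 0.515 / (1 + 2 × 0.515)
  = 1.5450 / 2.0300 = 0.76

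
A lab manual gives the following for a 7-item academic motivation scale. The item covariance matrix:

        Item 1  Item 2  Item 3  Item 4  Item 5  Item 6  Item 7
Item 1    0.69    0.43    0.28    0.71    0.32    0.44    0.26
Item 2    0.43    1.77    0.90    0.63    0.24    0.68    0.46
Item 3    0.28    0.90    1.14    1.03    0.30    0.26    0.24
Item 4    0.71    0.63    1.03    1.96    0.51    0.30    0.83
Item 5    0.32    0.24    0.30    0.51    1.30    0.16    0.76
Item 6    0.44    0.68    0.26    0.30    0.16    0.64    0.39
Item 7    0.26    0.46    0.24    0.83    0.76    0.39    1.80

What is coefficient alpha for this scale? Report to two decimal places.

α = 0.80

ΣVar(i) = 0.69 + 1.77 + 1.14 + 1.96 + 1.30 + 0.64 + 1.80 = 9.30
Sum of off-diagonal covariances = 10.13
σ²_T = 9.30 + 2 × 10.13 = 29.56
α = (k/(k−1))·(1 − ΣVar(i)/σ²_T) = (7/6)·(1 − 9.30/29.56) = 0.80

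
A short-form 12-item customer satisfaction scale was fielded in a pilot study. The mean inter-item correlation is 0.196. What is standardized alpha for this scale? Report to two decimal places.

standardized alpha = 0.75

Standardized α = k·r̄ / (1 + (k−1)·r̄) = 12 × 0.196 / (1 + 11 × 0.196)
  = 2.3520 / 3.1560 = 0.75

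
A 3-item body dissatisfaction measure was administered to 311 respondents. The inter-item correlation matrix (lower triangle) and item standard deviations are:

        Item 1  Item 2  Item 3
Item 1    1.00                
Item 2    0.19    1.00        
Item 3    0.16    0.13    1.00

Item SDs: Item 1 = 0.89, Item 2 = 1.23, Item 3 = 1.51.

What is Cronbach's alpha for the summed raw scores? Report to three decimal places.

Σσ²ᵢ = 0.89² + 1.23² + 1.51² = 4.5851
Covariances σ_ij = r_ij · s_i · s_j:
  σ(Item 1,Item 2) = 0.19 × 0.89 × 1.23 = 0.2080
  σ(Item 1,Item 3) = 0.16 × 0.89 × 1.51 = 0.2150
  σ(Item 2,Item 3) = 0.13 × 1.23 × 1.51 = 0.2414
σ²_T = Σσ²ᵢ + 2·Σσ_ij = 4.5851 + 2 × 0.6644 = 5.9139
α = (3/2)·(1 − 4.5851/5.9139) = 0.337

Cronbach's alpha = 0.337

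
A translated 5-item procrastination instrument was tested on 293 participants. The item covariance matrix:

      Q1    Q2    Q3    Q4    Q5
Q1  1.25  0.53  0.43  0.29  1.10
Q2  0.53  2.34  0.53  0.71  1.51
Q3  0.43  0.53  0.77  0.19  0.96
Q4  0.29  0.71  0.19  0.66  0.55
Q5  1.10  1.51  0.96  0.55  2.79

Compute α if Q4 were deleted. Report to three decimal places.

Remaining items: Q1, Q2, Q3, Q5 (k = 4).
sum of item variances = 1.25 + 2.34 + 0.77 + 2.79 = 7.15
σ²_T = 7.15 + 2 × 5.06 = 17.27
α (item deleted) = (4/3)·(1 − 7.15/17.27) = 0.781

α = 0.781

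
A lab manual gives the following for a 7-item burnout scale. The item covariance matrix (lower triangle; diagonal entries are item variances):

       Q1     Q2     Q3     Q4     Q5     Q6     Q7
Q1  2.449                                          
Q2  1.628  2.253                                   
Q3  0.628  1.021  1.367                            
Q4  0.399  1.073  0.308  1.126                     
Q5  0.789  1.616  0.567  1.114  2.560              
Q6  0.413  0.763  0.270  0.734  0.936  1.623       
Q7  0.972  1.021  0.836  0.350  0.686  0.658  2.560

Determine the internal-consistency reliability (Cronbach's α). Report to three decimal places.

Σσ²ᵢ = 2.449 + 2.253 + 1.367 + 1.126 + 2.560 + 1.623 + 2.560 = 13.938
Sum of the distinct covariances = 16.782
Var(T) = 13.938 + 2 × 16.782 = 47.502
α = (k/(k−1))·(1 − Σσ²ᵢ/Var(T)) = (7/6)·(1 − 13.938/47.502) = 0.824

Cronbach's α = 0.824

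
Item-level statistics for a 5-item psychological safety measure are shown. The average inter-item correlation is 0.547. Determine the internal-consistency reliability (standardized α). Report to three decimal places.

Standardized α = k·r̄ / (1 + (k−1)·r̄) = 5 × 0.547 / (1 + 4 × 0.547)
  = 2.7350 / 3.1880 = 0.858

standardized α = 0.858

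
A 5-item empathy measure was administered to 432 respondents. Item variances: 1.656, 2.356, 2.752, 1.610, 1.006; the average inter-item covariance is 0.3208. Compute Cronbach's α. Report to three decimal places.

α = 0.508

Σσᵢ² = 1.656 + 2.356 + 2.752 + 1.610 + 1.006 = 9.380
Sum of the 10 distinct covariances = 10 × 0.3208 = 3.2080
σ²_total = Σσᵢ² + 2·Σcov = 9.380 + 2 × 3.2080 = 15.7960
α = (5/4)·(1 − 9.380/15.7960) = 0.508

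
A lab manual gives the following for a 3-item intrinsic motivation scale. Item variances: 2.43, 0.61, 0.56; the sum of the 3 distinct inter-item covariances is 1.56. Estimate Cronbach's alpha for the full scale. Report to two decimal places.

Cronbach's alpha = 0.70

ΣVar(i) = 2.43 + 0.61 + 0.56 = 3.60
Sum of distinct covariances = 1.56
total variance = ΣVar(i) + 2·Σcov = 3.60 + 2 × 1.56 = 6.72
α = (3/2)·(1 − 3.60/6.72) = 0.70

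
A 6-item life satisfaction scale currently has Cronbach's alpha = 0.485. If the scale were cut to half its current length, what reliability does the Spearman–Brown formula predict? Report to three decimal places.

Length factor m = 1/2
α' = m·α / (1 − (1−m)·α)
   = 1/2 × 0.485 / (1 − (1 − 1/2) × 0.485)
   = 0.2425 / 0.7575 = 0.320

predicted reliability = 0.320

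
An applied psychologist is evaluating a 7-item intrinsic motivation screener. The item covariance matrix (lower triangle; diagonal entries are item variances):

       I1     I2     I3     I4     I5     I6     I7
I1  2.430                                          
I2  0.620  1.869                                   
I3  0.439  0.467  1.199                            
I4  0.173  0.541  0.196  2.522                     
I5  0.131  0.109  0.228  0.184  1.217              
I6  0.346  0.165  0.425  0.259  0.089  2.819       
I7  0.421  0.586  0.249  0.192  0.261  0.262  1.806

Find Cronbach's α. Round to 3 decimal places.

Cronbach's α = 0.557

Σσ²ᵢ = 2.430 + 1.869 + 1.199 + 2.522 + 1.217 + 2.819 + 1.806 = 13.862
Sum of the distinct covariances = 6.343
Var(T) = 13.862 + 2 × 6.343 = 26.548
α = (k/(k−1))·(1 − Σσ²ᵢ/Var(T)) = (7/6)·(1 − 13.862/26.548) = 0.557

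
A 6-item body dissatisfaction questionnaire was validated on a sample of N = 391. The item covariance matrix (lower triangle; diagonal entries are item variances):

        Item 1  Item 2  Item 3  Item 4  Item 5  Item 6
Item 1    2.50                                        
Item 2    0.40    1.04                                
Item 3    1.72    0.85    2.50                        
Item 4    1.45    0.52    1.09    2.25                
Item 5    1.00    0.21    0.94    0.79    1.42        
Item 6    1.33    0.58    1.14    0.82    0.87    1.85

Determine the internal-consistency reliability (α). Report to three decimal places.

ΣVar(i) = 2.50 + 1.04 + 2.50 + 2.25 + 1.42 + 1.85 = 11.56
Sum of the distinct covariances = 13.71
total variance = 11.56 + 2 × 13.71 = 38.98
α = (k/(k−1))·(1 − ΣVar(i)/total variance) = (6/5)·(1 − 11.56/38.98) = 0.844

α = 0.844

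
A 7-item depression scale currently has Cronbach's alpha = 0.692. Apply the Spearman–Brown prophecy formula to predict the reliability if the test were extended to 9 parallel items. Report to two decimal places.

Length factor m = 9/7 = 1.2857
α' = m·α / (1 + (m−1)·α)
   = 9/7 × 0.692 / (1 + (9/7 − 1) × 0.692)
   = 0.8897 / 1.1977 = 0.74

predicted reliability = 0.74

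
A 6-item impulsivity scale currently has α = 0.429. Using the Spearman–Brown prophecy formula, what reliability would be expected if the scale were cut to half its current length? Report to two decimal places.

Length factor m = 1/2
α' = m·α / (1 − (1−m)·α)
   = 1/2 × 0.429 / (1 − (1 − 1/2) × 0.429)
   = 0.2145 / 0.7855 = 0.27

predicted reliability = 0.27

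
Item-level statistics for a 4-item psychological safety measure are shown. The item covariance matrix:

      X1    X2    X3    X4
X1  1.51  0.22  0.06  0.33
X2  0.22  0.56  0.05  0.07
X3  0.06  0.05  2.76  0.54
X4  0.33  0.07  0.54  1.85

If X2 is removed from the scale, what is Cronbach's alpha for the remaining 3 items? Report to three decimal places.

α = 0.350

Remaining items: X1, X3, X4 (k = 3).
Σσ²ᵢ = 1.51 + 2.76 + 1.85 = 6.12
total variance = 6.12 + 2 × 0.93 = 7.98
α (item deleted) = (3/2)·(1 − 6.12/7.98) = 0.350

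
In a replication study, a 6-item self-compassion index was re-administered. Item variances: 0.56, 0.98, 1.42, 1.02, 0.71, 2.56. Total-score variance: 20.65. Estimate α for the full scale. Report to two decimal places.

Σσᵢ² = 0.56 + 0.98 + 1.42 + 1.02 + 0.71 + 2.56 = 7.25
α = (k/(k−1))·(1 − Σσᵢ²/total variance) = (6/5)·(1 − 7.25/20.65) = 0.78

α = 0.78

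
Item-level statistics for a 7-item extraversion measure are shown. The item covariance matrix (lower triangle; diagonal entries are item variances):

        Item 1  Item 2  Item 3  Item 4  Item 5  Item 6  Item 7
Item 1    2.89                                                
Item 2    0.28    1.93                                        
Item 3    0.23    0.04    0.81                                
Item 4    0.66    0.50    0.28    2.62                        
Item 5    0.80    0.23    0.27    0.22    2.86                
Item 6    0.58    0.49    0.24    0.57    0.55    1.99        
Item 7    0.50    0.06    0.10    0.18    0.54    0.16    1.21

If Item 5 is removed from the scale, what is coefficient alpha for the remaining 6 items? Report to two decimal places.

coefficient alpha = 0.55

Remaining items: Item 1, Item 2, Item 3, Item 4, Item 6, Item 7 (k = 6).
ΣVar(i) = 2.89 + 1.93 + 0.81 + 2.62 + 1.99 + 1.21 = 11.45
Var(T) = 11.45 + 2 × 4.87 = 21.19
α (item deleted) = (6/5)·(1 − 11.45/21.19) = 0.55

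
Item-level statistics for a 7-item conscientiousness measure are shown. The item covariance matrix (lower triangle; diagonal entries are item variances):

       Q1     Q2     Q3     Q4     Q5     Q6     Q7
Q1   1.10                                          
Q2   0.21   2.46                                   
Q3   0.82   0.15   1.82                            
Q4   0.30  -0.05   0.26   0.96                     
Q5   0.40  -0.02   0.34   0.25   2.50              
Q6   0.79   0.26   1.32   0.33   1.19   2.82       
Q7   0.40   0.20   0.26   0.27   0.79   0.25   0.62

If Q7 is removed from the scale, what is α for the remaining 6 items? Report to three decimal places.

Remaining items: Q1, Q2, Q3, Q4, Q5, Q6 (k = 6).
Σσ²ᵢ = 1.10 + 2.46 + 1.82 + 0.96 + 2.50 + 2.82 = 11.66
σ²_total = 11.66 + 2 × 6.55 = 24.76
α (item deleted) = (6/5)·(1 − 11.66/24.76) = 0.635

α = 0.635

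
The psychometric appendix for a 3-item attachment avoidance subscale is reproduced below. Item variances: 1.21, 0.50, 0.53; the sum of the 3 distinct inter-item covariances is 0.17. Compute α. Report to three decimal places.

α = 0.198

Σσᵢ² = 1.21 + 0.50 + 0.53 = 2.24
Sum of distinct covariances = 0.17
Var(T) = Σσᵢ² + 2·Σcov = 2.24 + 2 × 0.17 = 2.58
α = (3/2)·(1 − 2.24/2.58) = 0.198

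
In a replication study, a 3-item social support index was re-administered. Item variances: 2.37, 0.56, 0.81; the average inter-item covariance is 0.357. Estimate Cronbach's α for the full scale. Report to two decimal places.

Cronbach's α = 0.55

ΣVar(i) = 2.37 + 0.56 + 0.81 = 3.74
Sum of the 3 distinct covariances = 3 × 0.357 = 1.071
total variance = ΣVar(i) + 2·Σcov = 3.74 + 2 × 1.071 = 5.882
α = (3/2)·(1 − 3.74/5.882) = 0.55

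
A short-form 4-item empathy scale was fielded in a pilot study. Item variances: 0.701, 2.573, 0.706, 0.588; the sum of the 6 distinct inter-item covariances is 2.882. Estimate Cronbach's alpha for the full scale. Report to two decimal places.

Cronbach's alpha = 0.74

sum of item variances = 0.701 + 2.573 + 0.706 + 0.588 = 4.568
Sum of distinct covariances = 2.882
Var(T) = sum of item variances + 2·Σcov = 4.568 + 2 × 2.882 = 10.332
α = (4/3)·(1 − 4.568/10.332) = 0.74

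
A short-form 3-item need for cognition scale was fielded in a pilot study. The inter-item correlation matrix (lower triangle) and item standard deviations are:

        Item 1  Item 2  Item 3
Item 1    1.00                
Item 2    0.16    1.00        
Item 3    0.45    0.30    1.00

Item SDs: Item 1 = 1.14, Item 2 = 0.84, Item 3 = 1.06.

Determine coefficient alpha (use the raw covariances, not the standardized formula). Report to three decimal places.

Σσ²ᵢ = 1.14² + 0.84² + 1.06² = 3.1288
Covariances σ_ij = r_ij · s_i · s_j:
  σ(Item 1,Item 2) = 0.16 × 1.14 × 0.84 = 0.1532
  σ(Item 1,Item 3) = 0.45 × 1.14 × 1.06 = 0.5438
  σ(Item 2,Item 3) = 0.30 × 0.84 × 1.06 = 0.2671
σ²_T = Σσ²ᵢ + 2·Σσ_ij = 3.1288 + 2 × 0.9641 = 5.0570
α = (3/2)·(1 − 3.1288/5.0570) = 0.572

α = 0.572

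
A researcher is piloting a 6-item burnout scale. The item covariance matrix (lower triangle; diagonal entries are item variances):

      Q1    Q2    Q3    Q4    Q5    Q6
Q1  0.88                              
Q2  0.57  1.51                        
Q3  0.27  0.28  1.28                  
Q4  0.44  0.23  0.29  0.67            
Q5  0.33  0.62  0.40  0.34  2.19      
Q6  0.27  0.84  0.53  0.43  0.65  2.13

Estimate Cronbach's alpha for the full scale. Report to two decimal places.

Σσ²ᵢ = 0.88 + 1.51 + 1.28 + 0.67 + 2.19 + 2.13 = 8.66
Sum of off-diagonal covariances = 6.49
Var(T) = 8.66 + 2 × 6.49 = 21.64
α = (k/(k−1))·(1 − Σσ²ᵢ/Var(T)) = (6/5)·(1 − 8.66/21.64) = 0.72

Cronbach's alpha = 0.72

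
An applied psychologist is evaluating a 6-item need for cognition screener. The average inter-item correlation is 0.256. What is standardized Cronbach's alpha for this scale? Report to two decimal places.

Standardized α = k·r̄ / (1 + (k−1)·r̄) = 6 × 0.256 / (1 + 5 × 0.256)
  = 1.5360 / 2.2800 = 0.67

standardized Cronbach's alpha = 0.67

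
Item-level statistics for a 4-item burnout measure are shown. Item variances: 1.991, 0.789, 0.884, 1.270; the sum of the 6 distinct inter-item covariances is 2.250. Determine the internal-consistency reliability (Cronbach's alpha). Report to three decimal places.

ΣVar(i) = 1.991 + 0.789 + 0.884 + 1.270 = 4.934
Sum of distinct covariances = 2.250
σ²_total = ΣVar(i) + 2·Σcov = 4.934 + 2 × 2.250 = 9.434
α = (4/3)·(1 − 4.934/9.434) = 0.636

α = 0.636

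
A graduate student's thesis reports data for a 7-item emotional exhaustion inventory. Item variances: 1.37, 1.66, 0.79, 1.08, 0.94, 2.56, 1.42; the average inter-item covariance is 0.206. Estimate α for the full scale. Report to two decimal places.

ΣVar(i) = 1.37 + 1.66 + 0.79 + 1.08 + 0.94 + 2.56 + 1.42 = 9.82
Sum of the 21 distinct covariances = 21 × 0.206 = 4.326
total variance = ΣVar(i) + 2·Σcov = 9.82 + 2 × 4.326 = 18.472
α = (7/6)·(1 − 9.82/18.472) = 0.55

α = 0.55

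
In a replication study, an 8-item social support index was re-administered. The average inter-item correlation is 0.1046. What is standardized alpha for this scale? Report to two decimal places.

Standardized α = k·r̄ / (1 + (k−1)·r̄) = 8 × 0.1046 / (1 + 7 × 0.1046)
  = 0.8368 / 1.7322 = 0.48

α = 0.48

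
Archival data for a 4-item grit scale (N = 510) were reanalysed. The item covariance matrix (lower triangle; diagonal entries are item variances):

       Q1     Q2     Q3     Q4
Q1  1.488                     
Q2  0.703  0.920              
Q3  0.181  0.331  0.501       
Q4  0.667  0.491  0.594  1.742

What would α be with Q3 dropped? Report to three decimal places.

Remaining items: Q1, Q2, Q4 (k = 3).
sum of item variances = 1.488 + 0.920 + 1.742 = 4.150
σ²_total = 4.150 + 2 × 1.861 = 7.872
α (item deleted) = (3/2)·(1 − 4.150/7.872) = 0.709

α = 0.709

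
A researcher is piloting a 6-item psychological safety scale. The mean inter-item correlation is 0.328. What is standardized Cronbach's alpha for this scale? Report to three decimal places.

α = 0.745

Standardized α = k·r̄ / (1 + (k−1)·r̄) = 6 × 0.328 / (1 + 5 × 0.328)
  = 1.9680 / 2.6400 = 0.745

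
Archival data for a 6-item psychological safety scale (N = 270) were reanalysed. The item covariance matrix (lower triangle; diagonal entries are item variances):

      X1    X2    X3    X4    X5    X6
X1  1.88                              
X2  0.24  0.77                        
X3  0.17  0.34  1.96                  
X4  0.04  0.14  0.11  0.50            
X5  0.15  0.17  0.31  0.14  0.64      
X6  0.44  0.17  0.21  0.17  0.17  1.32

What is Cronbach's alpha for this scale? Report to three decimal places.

α = 0.548

Σσᵢ² = 1.88 + 0.77 + 1.96 + 0.50 + 0.64 + 1.32 = 7.07
Sum of off-diagonal covariances = 2.97
total variance = 7.07 + 2 × 2.97 = 13.01
α = (k/(k−1))·(1 − Σσᵢ²/total variance) = (6/5)·(1 − 7.07/13.01) = 0.548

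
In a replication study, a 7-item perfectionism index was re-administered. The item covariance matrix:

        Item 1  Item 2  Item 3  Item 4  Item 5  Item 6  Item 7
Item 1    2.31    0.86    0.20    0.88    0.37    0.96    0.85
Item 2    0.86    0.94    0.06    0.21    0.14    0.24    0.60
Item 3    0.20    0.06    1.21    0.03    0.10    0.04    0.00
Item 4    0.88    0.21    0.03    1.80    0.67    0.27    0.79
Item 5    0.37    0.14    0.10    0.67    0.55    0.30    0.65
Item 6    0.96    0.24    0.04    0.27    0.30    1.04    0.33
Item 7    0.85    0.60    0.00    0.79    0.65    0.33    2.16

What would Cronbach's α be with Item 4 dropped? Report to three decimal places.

Remaining items: Item 1, Item 2, Item 3, Item 5, Item 6, Item 7 (k = 6).
Σσᵢ² = 2.31 + 0.94 + 1.21 + 0.55 + 1.04 + 2.16 = 8.21
total variance = 8.21 + 2 × 5.70 = 19.61
α (item deleted) = (6/5)·(1 − 8.21/19.61) = 0.698

Cronbach's α = 0.698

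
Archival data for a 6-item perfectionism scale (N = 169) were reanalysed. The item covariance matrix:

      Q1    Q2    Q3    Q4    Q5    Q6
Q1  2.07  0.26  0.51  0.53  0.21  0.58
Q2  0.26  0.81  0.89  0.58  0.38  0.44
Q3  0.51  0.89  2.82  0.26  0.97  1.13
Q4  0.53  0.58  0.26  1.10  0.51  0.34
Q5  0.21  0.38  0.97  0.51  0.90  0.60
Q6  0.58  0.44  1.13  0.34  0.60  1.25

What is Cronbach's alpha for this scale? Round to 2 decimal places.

ΣVar(i) = 2.07 + 0.81 + 2.82 + 1.10 + 0.90 + 1.25 = 8.95
Σ_{i<j} σ_ij = 8.19
Var(T) = 8.95 + 2 × 8.19 = 25.33
α = (k/(k−1))·(1 − ΣVar(i)/Var(T)) = (6/5)·(1 − 8.95/25.33) = 0.78

Cronbach's alpha = 0.78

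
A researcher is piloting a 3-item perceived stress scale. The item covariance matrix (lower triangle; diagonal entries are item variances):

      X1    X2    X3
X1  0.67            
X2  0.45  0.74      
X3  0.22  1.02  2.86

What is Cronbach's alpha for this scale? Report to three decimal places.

α = 0.663

sum of item variances = 0.67 + 0.74 + 2.86 = 4.27
Sum of the distinct covariances = 1.69
Var(T) = 4.27 + 2 × 1.69 = 7.65
α = (k/(k−1))·(1 − sum of item variances/Var(T)) = (3/2)·(1 − 4.27/7.65) = 0.663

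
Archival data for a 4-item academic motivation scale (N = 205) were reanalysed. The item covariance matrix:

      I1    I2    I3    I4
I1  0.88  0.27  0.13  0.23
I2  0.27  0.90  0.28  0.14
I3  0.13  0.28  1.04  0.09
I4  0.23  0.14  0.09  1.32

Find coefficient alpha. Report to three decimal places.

Σσᵢ² = 0.88 + 0.90 + 1.04 + 1.32 = 4.14
Sum of off-diagonal covariances = 1.14
Var(T) = 4.14 + 2 × 1.14 = 6.42
α = (k/(k−1))·(1 − Σσᵢ²/Var(T)) = (4/3)·(1 − 4.14/6.42) = 0.474

coefficient alpha = 0.474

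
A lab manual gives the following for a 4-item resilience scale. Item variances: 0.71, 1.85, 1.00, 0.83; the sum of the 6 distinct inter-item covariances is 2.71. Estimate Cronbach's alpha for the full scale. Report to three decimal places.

α = 0.737

ΣVar(i) = 0.71 + 1.85 + 1.00 + 0.83 = 4.39
Sum of distinct covariances = 2.71
total variance = ΣVar(i) + 2·Σcov = 4.39 + 2 × 2.71 = 9.81
α = (4/3)·(1 − 4.39/9.81) = 0.737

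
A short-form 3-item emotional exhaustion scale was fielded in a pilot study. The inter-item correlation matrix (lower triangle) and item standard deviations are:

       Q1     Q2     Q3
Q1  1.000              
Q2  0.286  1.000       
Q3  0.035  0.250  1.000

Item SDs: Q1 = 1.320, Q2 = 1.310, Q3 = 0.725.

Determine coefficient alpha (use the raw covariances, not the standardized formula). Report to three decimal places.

α = 0.416

Σσ²ᵢ = 1.320² + 1.310² + 0.725² = 3.9841
Covariances σ_ij = r_ij · s_i · s_j:
  σ(Q1,Q2) = 0.286 × 1.320 × 1.310 = 0.4946
  σ(Q1,Q3) = 0.035 × 1.320 × 0.725 = 0.0335
  σ(Q2,Q3) = 0.250 × 1.310 × 0.725 = 0.2374
σ²_T = Σσ²ᵢ + 2·Σσ_ij = 3.9841 + 2 × 0.7655 = 5.5151
α = (3/2)·(1 − 3.9841/5.5151) = 0.416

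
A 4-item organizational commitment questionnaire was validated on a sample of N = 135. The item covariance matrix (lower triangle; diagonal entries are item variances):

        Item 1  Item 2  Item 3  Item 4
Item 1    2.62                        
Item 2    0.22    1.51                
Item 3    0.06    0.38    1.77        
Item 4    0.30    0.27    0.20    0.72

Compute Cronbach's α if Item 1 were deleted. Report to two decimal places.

Remaining items: Item 2, Item 3, Item 4 (k = 3).
Σσ²ᵢ = 1.51 + 1.77 + 0.72 = 4.00
total variance = 4.00 + 2 × 0.85 = 5.70
α (item deleted) = (3/2)·(1 − 4.00/5.70) = 0.45

Cronbach's α = 0.45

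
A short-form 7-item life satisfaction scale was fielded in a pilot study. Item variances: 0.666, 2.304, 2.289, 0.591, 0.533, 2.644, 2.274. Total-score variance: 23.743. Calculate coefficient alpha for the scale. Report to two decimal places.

coefficient alpha = 0.61

Σσ²ᵢ = 0.666 + 2.304 + 2.289 + 0.591 + 0.533 + 2.644 + 2.274 = 11.301
α = (k/(k−1))·(1 − Σσ²ᵢ/Var(T)) = (7/6)·(1 − 11.301/23.743) = 0.61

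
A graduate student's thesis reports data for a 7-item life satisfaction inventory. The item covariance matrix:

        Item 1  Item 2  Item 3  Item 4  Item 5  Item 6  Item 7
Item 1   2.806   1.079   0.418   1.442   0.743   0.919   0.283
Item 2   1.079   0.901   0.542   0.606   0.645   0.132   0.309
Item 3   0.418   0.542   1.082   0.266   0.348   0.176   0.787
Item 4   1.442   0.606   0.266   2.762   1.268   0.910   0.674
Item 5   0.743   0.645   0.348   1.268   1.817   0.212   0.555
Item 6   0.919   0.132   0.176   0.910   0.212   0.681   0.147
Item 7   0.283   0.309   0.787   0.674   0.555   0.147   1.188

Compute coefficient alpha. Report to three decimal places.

coefficient alpha = 0.804

sum of item variances = 2.806 + 0.901 + 1.082 + 2.762 + 1.817 + 0.681 + 1.188 = 11.237
Σ_{i<j} σ_ij = 12.461
total variance = 11.237 + 2 × 12.461 = 36.159
α = (k/(k−1))·(1 − sum of item variances/total variance) = (7/6)·(1 − 11.237/36.159) = 0.804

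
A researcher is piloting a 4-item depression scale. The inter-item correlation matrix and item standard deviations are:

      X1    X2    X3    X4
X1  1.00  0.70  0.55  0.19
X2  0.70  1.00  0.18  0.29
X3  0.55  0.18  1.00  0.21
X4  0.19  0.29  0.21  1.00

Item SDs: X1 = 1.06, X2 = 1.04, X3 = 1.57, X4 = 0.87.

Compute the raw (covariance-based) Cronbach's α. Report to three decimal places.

Cronbach's α = 0.666

Σσ²ᵢ = 1.06² + 1.04² + 1.57² + 0.87² = 5.4270
Covariances σ_ij = r_ij · s_i · s_j:
  σ(X1,X2) = 0.70 × 1.06 × 1.04 = 0.7717
  σ(X1,X3) = 0.55 × 1.06 × 1.57 = 0.9153
  σ(X1,X4) = 0.19 × 1.06 × 0.87 = 0.1752
  σ(X2,X3) = 0.18 × 1.04 × 1.57 = 0.2939
  σ(X2,X4) = 0.29 × 1.04 × 0.87 = 0.2624
  σ(X3,X4) = 0.21 × 1.57 × 0.87 = 0.2868
σ²_T = Σσ²ᵢ + 2·Σσ_ij = 5.4270 + 2 × 2.7053 = 10.8376
α = (4/3)·(1 − 5.4270/10.8376) = 0.666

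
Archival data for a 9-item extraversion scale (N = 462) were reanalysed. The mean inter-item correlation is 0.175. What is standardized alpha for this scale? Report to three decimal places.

Standardized α = k·r̄ / (1 + (k−1)·r̄) = 9 × 0.175 / (1 + 8 × 0.175)
  = 1.5750 / 2.4000 = 0.656

standardized alpha = 0.656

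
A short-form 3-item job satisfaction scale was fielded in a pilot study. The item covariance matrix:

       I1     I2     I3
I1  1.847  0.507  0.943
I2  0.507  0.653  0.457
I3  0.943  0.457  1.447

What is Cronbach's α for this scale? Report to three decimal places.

Σσᵢ² = 1.847 + 0.653 + 1.447 = 3.947
Σ_{i<j} σ_ij = 1.907
Var(T) = 3.947 + 2 × 1.907 = 7.761
α = (k/(k−1))·(1 − Σσᵢ²/Var(T)) = (3/2)·(1 − 3.947/7.761) = 0.737

α = 0.737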